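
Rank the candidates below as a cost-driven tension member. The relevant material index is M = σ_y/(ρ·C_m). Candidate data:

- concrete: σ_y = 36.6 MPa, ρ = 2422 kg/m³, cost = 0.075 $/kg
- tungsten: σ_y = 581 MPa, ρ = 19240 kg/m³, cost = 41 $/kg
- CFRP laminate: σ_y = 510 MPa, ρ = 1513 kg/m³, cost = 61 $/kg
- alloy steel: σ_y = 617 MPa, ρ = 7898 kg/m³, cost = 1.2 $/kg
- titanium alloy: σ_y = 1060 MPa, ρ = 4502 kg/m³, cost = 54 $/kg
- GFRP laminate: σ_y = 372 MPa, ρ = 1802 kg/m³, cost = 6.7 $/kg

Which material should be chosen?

Per-candidate index values:
  concrete: M = 201 kN·m per $
  alloy steel: M = 65.1 kN·m per $
  GFRP laminate: M = 30.8 kN·m per $
  CFRP laminate: M = 5.53 kN·m per $
  titanium alloy: M = 4.36 kN·m per $
  tungsten: M = 0.737 kN·m per $
Highest index: concrete.

concrete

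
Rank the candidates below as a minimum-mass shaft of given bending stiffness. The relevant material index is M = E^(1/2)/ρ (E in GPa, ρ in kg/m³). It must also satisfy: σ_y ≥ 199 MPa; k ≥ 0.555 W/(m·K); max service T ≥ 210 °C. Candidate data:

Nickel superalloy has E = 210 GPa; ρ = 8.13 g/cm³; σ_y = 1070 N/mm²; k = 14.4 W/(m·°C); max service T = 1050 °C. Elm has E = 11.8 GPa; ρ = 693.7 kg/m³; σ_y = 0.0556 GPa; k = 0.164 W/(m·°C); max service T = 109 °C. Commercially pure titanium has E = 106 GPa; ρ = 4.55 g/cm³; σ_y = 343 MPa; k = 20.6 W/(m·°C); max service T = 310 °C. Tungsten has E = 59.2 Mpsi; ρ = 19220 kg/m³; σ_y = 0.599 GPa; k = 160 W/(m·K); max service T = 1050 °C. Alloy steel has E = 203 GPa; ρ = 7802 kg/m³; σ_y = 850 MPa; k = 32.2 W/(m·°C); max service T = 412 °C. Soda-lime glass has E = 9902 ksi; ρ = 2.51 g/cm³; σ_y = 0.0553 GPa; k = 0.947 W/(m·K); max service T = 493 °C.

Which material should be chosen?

commercially pure titanium

Screen on constraints: σ_y ≥ 199 MPa; k ≥ 0.555 W/(m·K); max service T ≥ 210 °C. Survivors: nickel superalloy, commercially pure titanium, tungsten, alloy steel.
Convert each candidate to consistent units, then evaluate M:
  nickel superalloy: E = 210.0 GPa, ρ = 8130 kg/m³
  commercially pure titanium: E = 106.0 GPa, ρ = 4550 kg/m³
  tungsten: E = 408.2 GPa, ρ = 19220 kg/m³
  alloy steel: E = 203.0 GPa, ρ = 7802 kg/m³
  commercially pure titanium: M = 2.26×10⁻³
  alloy steel: M = 1.83×10⁻³
  nickel superalloy: M = 1.78×10⁻³
  tungsten: M = 1.05×10⁻³
Highest index: commercially pure titanium.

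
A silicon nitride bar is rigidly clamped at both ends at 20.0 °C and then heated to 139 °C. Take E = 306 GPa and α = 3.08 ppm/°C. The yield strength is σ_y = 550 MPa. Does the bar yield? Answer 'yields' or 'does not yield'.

ΔT = 119.0 K. Constrained thermal stress σ = E·α·ΔT = 306.0×10³ MPa × 3.08×10⁻⁶ × 119.0 = 112 MPa (compressive).
Compare to σ_y = 550 MPa: σ < σ_y, so it does not yield.

does not yield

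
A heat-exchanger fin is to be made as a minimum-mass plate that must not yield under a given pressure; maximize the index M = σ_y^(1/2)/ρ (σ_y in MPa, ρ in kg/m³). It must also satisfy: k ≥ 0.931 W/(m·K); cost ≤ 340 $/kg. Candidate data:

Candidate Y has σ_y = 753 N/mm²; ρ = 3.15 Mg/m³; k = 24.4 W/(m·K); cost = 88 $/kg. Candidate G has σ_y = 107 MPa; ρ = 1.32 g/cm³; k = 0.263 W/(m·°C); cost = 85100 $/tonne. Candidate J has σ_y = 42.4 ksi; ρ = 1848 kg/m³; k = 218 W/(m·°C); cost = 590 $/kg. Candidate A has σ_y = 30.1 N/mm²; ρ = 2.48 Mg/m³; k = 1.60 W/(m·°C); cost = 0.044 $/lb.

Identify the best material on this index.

candidate Y

Screen on constraints: k ≥ 0.931 W/(m·K); cost ≤ 340 $/kg. Survivors: candidate Y, candidate A.
After converting to SI:
  candidate Y: σ_y = 753.0 MPa, ρ = 3150 kg/m³
  candidate A: σ_y = 30.10 MPa, ρ = 2480 kg/m³
  candidate Y: M = 8.71×10⁻³
  candidate A: M = 2.21×10⁻³
Candidate Y ranks first.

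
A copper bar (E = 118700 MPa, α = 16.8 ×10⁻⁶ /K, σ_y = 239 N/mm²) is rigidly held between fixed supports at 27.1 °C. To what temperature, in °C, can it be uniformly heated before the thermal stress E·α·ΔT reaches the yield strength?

147 °C

E = 118700 MPa = 118.7 GPa.
σ_y = 239 N/mm² = 239.0 MPa.
E·α·ΔT = 239.0 MPa ⇒ ΔT = 239.0 / (118.7×10³ × 16.8×10⁻⁶) = 119.8 K.
T = 27.1 + 119.8 = 146.9 °C.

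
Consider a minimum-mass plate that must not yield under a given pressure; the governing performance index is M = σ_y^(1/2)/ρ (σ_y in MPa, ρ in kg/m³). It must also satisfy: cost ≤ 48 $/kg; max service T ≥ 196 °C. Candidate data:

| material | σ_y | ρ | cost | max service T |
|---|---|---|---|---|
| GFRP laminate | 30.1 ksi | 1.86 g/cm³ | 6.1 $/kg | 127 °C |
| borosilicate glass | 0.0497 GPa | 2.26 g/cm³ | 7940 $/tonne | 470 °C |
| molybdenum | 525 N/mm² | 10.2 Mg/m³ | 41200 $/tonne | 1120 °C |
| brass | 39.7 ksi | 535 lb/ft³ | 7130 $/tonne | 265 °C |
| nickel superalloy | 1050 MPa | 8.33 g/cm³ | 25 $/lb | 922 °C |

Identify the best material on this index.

Screen on constraints: cost ≤ 48 $/kg; max service T ≥ 196 °C. Survivors: borosilicate glass, molybdenum, brass.
After converting to SI:
  borosilicate glass: σ_y = 49.70 MPa, ρ = 2260 kg/m³
  molybdenum: σ_y = 525.0 MPa, ρ = 10200 kg/m³
  brass: σ_y = 273.7 MPa, ρ = 8570 kg/m³
  borosilicate glass: M = 3.12×10⁻³
  molybdenum: M = 2.25×10⁻³
  brass: M = 1.93×10⁻³
Highest index: borosilicate glass.

borosilicate glass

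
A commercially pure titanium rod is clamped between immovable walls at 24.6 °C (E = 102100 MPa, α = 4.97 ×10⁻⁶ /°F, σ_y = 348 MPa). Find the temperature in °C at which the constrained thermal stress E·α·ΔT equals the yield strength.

E = 102100 MPa = 102.1 GPa.
α = 4.97×10⁻⁶/°F × 9/5 = 8.95×10⁻⁶/K.
E·α·ΔT = 348.0 MPa ⇒ ΔT = 348.0 / (102.1×10³ × 8.95×10⁻⁶) = 381.0 K.
T = 24.6 + 381.0 = 405.6 °C.

406 °C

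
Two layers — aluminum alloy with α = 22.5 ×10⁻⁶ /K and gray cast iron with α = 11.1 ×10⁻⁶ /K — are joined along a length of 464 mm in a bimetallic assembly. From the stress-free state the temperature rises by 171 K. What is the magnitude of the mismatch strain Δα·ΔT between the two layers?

1.95×10⁻³

Δα = |22.5 − 11.1|×10⁻⁶/K = 11.4×10⁻⁶/K.
Mismatch strain = Δα·ΔT = 11.4×10⁻⁶ × 171.0 = 1.95×10⁻³.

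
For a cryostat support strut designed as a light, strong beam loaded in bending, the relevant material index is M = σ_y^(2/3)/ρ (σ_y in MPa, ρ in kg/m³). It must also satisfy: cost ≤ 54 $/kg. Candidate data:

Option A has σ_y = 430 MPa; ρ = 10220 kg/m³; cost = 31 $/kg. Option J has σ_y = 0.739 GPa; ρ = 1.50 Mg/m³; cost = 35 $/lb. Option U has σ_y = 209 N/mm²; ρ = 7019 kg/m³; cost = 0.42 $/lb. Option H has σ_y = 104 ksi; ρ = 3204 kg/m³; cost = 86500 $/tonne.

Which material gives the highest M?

Screen on constraints: cost ≤ 54 $/kg. Survivors: option A, option U.
Normalizing units and computing the index:
  option A: σ_y = 430.0 MPa, ρ = 10220 kg/m³
  option U: σ_y = 209.0 MPa, ρ = 7019 kg/m³
  option A: M = 5.57×10⁻³
  option U: M = 5.02×10⁻³
The maximum is for option A.

option A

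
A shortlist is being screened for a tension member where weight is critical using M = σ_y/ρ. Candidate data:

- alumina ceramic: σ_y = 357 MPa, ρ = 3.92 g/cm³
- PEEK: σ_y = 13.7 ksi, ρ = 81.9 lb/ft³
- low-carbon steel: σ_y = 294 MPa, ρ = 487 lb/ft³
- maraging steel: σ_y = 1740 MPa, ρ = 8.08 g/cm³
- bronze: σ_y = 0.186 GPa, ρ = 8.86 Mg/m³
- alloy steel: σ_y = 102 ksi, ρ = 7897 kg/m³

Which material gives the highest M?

maraging steel

After converting to SI:
  alumina ceramic: σ_y = 357.0 MPa, ρ = 3920 kg/m³
  PEEK: σ_y = 94.46 MPa, ρ = 1312 kg/m³
  low-carbon steel: σ_y = 294.0 MPa, ρ = 7801 kg/m³
  maraging steel: σ_y = 1740 MPa, ρ = 8080 kg/m³
  bronze: σ_y = 186.0 MPa, ρ = 8860 kg/m³
  alloy steel: σ_y = 703.3 MPa, ρ = 7897 kg/m³
  maraging steel: M = 215 kN·m/kg
  alumina ceramic: M = 91.1 kN·m/kg
  alloy steel: M = 89.1 kN·m/kg
  PEEK: M = 72.0 kN·m/kg
  low-carbon steel: M = 37.7 kN·m/kg
  bronze: M = 21.0 kN·m/kg
Maraging steel ranks first.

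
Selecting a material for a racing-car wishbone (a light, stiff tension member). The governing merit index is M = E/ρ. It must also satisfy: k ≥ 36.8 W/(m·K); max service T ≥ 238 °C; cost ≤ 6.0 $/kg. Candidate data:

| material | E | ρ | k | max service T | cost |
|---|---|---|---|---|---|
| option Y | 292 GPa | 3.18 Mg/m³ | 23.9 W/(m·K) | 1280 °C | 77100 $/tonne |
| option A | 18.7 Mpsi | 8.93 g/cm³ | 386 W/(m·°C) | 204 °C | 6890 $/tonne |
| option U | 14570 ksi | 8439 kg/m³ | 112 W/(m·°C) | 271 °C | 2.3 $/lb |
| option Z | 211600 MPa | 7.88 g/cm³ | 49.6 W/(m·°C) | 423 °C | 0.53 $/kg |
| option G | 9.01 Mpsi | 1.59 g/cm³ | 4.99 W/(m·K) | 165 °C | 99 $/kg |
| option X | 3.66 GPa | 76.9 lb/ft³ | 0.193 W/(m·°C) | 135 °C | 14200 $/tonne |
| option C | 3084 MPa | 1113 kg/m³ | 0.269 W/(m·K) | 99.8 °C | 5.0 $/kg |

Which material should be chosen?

option Z

Screen on constraints: k ≥ 36.8 W/(m·K); max service T ≥ 238 °C; cost ≤ 6.0 $/kg. Survivors: option U, option Z.
Normalizing units and computing the index:
  option U: E = 100.5 GPa, ρ = 8439 kg/m³
  option Z: E = 211.6 GPa, ρ = 7880 kg/m³
  option Z: M = 26.9 MN·m/kg
  option U: M = 11.9 MN·m/kg
Option Z has the largest M.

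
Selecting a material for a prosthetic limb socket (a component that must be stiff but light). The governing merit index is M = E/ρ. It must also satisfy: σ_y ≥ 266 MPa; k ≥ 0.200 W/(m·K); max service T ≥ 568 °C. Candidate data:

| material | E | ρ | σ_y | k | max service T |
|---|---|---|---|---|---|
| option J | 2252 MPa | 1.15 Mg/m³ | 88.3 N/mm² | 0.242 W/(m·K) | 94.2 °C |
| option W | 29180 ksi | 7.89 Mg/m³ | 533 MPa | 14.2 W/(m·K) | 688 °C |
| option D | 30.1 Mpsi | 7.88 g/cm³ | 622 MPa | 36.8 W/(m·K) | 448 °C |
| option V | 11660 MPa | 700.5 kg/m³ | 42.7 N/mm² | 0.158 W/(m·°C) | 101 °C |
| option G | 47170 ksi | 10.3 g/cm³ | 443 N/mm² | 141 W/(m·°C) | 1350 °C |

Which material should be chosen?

Screen on constraints: σ_y ≥ 266 MPa; k ≥ 0.200 W/(m·K); max service T ≥ 568 °C. Survivors: option W, option G.
In SI units:
  option W: E = 201.2 GPa, ρ = 7890 kg/m³
  option G: E = 325.2 GPa, ρ = 10300 kg/m³
  option G: M = 31.6 MN·m/kg
  option W: M = 25.5 MN·m/kg
Option G ranks first.

option G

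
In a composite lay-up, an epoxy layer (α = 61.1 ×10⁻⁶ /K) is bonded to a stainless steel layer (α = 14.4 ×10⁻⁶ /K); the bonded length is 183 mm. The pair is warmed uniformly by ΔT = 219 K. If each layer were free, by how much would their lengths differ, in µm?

1870 µm

Δα = |61.1 − 14.4|×10⁻⁶/K = 46.7×10⁻⁶/K.
ΔL_mismatch = Δα·L·ΔT = 46.7×10⁻⁶ × 183.0 mm × 219.0 K = 1870 µm.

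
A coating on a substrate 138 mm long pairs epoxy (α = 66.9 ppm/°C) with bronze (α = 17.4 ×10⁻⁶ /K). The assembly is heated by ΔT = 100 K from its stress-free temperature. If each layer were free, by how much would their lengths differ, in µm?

Δα = |66.9 − 17.4|×10⁻⁶/K = 49.5×10⁻⁶/K.
ΔL_mismatch = Δα·L·ΔT = 49.5×10⁻⁶ × 138.0 mm × 100.0 K = 683 µm.

683 µm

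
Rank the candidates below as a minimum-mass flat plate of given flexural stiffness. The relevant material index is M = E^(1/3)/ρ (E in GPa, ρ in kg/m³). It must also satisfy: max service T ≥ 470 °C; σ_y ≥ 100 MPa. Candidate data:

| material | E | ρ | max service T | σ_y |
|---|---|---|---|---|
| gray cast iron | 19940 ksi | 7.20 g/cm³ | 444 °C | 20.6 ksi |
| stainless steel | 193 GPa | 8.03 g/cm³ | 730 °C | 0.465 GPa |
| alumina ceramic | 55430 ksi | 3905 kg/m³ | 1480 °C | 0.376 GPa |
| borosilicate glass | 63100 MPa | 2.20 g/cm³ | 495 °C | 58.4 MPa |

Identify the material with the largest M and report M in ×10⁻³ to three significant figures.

Screen on constraints: max service T ≥ 470 °C; σ_y ≥ 100 MPa. Survivors: stainless steel, alumina ceramic.
After converting to SI:
  stainless steel: E = 193.0 GPa, ρ = 8030 kg/m³
  alumina ceramic: E = 382.2 GPa, ρ = 3905 kg/m³
  alumina ceramic: M = 1.86×10⁻³
  stainless steel: M = 0.720×10⁻³
Alumina ceramic ranks first.

alumina ceramic, M = 1.86×10⁻³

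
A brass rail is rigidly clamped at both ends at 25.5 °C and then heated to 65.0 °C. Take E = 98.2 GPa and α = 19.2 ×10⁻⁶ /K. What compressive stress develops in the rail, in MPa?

ΔT = 39.50 K. Constrained thermal stress σ = E·α·ΔT = 98.20×10³ MPa × 19.2×10⁻⁶ × 39.50 = 74.5 MPa (compressive).

74.5 MPa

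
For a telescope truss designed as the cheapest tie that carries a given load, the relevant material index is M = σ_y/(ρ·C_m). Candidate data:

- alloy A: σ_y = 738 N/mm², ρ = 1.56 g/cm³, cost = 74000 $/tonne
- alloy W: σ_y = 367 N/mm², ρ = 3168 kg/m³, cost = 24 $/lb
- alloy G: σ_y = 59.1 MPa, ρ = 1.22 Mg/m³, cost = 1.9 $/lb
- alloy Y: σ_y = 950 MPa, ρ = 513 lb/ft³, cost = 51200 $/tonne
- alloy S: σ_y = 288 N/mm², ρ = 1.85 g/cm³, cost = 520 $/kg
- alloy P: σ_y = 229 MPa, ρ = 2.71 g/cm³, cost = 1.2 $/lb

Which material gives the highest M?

alloy P

After converting to SI:
  alloy A: σ_y = 738.0 MPa, ρ = 1560 kg/m³, cost = 74.00 $/kg
  alloy W: σ_y = 367.0 MPa, ρ = 3168 kg/m³, cost = 52.91 $/kg
  alloy G: σ_y = 59.10 MPa, ρ = 1220 kg/m³, cost = 4.189 $/kg
  alloy Y: σ_y = 950.0 MPa, ρ = 8217 kg/m³, cost = 51.20 $/kg
  alloy S: σ_y = 288.0 MPa, ρ = 1850 kg/m³, cost = 520.0 $/kg
  alloy P: σ_y = 229.0 MPa, ρ = 2710 kg/m³, cost = 2.646 $/kg
  alloy P: M = 31.9 kN·m per $
  alloy G: M = 11.6 kN·m per $
  alloy A: M = 6.39 kN·m per $
  alloy Y: M = 2.26 kN·m per $
  alloy W: M = 2.19 kN·m per $
  alloy S: M = 0.299 kN·m per $
Highest index: alloy P.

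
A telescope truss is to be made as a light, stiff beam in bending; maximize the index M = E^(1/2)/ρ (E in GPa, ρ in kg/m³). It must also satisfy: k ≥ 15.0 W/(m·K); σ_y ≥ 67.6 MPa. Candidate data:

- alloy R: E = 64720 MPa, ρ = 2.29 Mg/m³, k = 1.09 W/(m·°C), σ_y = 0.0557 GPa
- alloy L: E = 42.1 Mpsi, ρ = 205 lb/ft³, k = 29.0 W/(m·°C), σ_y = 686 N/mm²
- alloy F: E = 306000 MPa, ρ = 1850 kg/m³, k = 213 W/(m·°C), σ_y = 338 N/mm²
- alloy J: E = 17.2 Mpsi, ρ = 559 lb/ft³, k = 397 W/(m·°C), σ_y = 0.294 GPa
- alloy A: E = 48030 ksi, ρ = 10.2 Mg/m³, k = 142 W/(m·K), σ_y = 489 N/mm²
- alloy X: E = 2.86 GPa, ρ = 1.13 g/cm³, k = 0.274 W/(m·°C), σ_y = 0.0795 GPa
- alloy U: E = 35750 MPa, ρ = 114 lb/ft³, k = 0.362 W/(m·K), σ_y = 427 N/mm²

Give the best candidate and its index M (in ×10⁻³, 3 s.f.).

alloy F, M = 9.46×10⁻³

Screen on constraints: k ≥ 15.0 W/(m·K); σ_y ≥ 67.6 MPa. Survivors: alloy L, alloy F, alloy J, alloy A.
Putting every candidate on a common basis:
  alloy L: E = 290.3 GPa, ρ = 3284 kg/m³
  alloy F: E = 306.0 GPa, ρ = 1850 kg/m³
  alloy J: E = 118.6 GPa, ρ = 8954 kg/m³
  alloy A: E = 331.2 GPa, ρ = 10200 kg/m³
  alloy F: M = 9.46×10⁻³
  alloy L: M = 5.19×10⁻³
  alloy A: M = 1.78×10⁻³
  alloy J: M = 1.22×10⁻³
Highest index: alloy F.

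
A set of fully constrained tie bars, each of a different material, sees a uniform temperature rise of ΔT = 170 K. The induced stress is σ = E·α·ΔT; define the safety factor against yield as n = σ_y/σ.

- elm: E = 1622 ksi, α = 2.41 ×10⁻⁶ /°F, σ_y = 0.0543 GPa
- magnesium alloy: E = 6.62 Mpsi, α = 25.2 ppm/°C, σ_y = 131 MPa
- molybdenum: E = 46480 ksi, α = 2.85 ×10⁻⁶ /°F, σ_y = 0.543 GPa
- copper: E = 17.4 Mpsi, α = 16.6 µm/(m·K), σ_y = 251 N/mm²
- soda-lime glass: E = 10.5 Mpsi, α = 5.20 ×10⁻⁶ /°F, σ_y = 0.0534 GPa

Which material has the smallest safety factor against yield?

soda-lime glass

Converting E to GPa, α to ×10⁻⁶/K, σ_y to MPa, then σ and n for each:
  elm: E = 11.18, α = 4.34, σ_y = 54.30 → σ = 8.25 MPa, n = 6.58
  magnesium alloy: E = 45.64, α = 25.2, σ_y = 131.0 → σ = 196 MPa, n = 0.670
  molybdenum: E = 320.5, α = 5.13, σ_y = 543.0 → σ = 279 MPa, n = 1.94
  copper: E = 120.0, α = 16.6, σ_y = 251.0 → σ = 339 MPa, n = 0.741
  soda-lime glass: E = 72.39, α = 9.36, σ_y = 53.40 → σ = 115 MPa, n = 0.464
Smallest n: soda-lime glass with n = 0.464.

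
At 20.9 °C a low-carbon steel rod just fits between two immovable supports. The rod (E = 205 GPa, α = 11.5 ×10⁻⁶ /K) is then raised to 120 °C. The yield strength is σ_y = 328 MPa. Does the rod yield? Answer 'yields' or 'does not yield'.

ΔT = 99.10 K. Constrained thermal stress σ = E·α·ΔT = 205.0×10³ MPa × 11.5×10⁻⁶ × 99.10 = 234 MPa (compressive).
Compare to σ_y = 328 MPa: σ < σ_y, so it does not yield.

does not yield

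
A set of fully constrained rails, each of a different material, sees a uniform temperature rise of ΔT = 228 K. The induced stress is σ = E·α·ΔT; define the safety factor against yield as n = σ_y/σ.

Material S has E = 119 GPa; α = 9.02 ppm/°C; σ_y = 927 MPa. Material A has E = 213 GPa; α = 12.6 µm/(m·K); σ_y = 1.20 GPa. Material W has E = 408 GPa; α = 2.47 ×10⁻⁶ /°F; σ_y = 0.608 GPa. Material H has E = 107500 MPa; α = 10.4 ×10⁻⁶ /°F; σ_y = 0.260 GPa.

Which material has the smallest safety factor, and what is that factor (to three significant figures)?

material H, n = 0.567

In consistent units (E in GPa, α in ×10⁻⁶/K, σ_y in MPa):
  material S: E = 119.0, α = 9.02, σ_y = 927.0 → σ = 245 MPa, n = 3.79
  material A: E = 213.0, α = 12.6, σ_y = 1200 → σ = 612 MPa, n = 1.96
  material W: E = 408.0, α = 4.45, σ_y = 608.0 → σ = 414 MPa, n = 1.47
  material H: E = 107.5, α = 18.7, σ_y = 260.0 → σ = 459 MPa, n = 0.567
Smallest n: material H with n = 0.567.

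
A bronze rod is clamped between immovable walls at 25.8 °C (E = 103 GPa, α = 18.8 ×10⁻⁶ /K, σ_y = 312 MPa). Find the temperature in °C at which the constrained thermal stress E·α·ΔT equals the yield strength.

E·α·ΔT = 312.0 MPa ⇒ ΔT = 312.0 / (103.0×10³ × 18.8×10⁻⁶) = 161.1 K.
T = 25.8 + 161.1 = 186.9 °C.

187 °C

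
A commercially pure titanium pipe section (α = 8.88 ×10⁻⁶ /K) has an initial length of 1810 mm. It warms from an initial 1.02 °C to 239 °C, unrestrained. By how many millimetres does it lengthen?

3.83 mm

ΔT = 239 − 1.02 = 238.0 K.
ΔL = α·L₀·ΔT = 8.88×10⁻⁶ × 1810 mm × 238.0 K = 3.83 mm.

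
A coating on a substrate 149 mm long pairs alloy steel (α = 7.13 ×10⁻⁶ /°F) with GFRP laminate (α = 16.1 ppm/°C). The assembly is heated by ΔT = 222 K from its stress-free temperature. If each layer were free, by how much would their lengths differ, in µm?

108 µm

alloy steel: α = 7.13×10⁻⁶/°F × 9/5 = 12.8×10⁻⁶/K.
Δα = |12.8 − 16.1|×10⁻⁶/K = 3.27×10⁻⁶/K.
ΔL_mismatch = Δα·L·ΔT = 3.27×10⁻⁶ × 149.0 mm × 222.0 K = 108 µm.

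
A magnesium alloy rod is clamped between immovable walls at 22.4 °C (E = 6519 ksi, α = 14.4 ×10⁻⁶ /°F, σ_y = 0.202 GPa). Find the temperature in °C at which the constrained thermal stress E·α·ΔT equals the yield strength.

E = 6519 ksi = 44.95 GPa.
α = 14.4×10⁻⁶/°F × 9/5 = 25.9×10⁻⁶/K.
σ_y = 0.202 GPa = 202.0 MPa.
E·α·ΔT = 202.0 MPa ⇒ ΔT = 202.0 / (44.95×10³ × 25.9×10⁻⁶) = 173.4 K.
T = 22.4 + 173.4 = 195.8 °C.

196 °C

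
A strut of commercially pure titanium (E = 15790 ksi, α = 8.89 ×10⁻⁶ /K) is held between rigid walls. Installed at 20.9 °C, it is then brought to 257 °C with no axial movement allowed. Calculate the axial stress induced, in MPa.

229 MPa

E = 15790 ksi = 108.9 GPa.
ΔT = 236.1 K. Constrained thermal stress σ = E·α·ΔT = 108.9×10³ MPa × 8.89×10⁻⁶ × 236.1 = 229 MPa (compressive).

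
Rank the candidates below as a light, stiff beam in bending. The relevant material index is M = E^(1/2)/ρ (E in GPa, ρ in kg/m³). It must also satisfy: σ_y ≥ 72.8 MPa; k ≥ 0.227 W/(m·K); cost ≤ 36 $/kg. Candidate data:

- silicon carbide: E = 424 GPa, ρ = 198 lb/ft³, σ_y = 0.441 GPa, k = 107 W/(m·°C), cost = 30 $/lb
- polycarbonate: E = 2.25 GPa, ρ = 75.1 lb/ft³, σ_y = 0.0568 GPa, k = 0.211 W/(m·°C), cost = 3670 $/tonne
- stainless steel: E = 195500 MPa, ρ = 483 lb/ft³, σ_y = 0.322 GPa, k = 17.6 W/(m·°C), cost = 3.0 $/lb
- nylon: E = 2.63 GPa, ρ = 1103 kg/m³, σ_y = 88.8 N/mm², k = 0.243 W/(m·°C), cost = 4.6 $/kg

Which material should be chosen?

stainless steel

Screen on constraints: σ_y ≥ 72.8 MPa; k ≥ 0.227 W/(m·K); cost ≤ 36 $/kg. Survivors: stainless steel, nylon.
After converting to SI:
  stainless steel: E = 195.5 GPa, ρ = 7737 kg/m³
  nylon: E = 2.630 GPa, ρ = 1103 kg/m³
  stainless steel: M = 1.81×10⁻³
  nylon: M = 1.47×10⁻³
The maximum is for stainless steel.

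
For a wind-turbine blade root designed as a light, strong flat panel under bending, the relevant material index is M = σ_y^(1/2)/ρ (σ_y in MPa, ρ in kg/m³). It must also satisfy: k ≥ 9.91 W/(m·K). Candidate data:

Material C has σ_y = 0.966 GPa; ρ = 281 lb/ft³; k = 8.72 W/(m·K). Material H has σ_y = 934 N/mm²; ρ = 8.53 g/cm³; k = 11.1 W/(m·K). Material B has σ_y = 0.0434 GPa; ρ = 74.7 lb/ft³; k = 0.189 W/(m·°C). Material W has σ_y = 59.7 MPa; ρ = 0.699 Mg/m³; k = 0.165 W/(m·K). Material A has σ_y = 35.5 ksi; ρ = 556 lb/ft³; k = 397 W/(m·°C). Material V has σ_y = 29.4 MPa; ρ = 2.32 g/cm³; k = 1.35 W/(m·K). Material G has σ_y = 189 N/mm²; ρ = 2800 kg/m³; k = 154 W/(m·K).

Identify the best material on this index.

Screen on constraints: k ≥ 9.91 W/(m·K). Survivors: material H, material A, material G.
Convert each candidate to consistent units, then evaluate M:
  material H: σ_y = 934.0 MPa, ρ = 8530 kg/m³
  material A: σ_y = 244.8 MPa, ρ = 8906 kg/m³
  material G: σ_y = 189.0 MPa, ρ = 2800 kg/m³
  material G: M = 4.91×10⁻³
  material H: M = 3.58×10⁻³
  material A: M = 1.76×10⁻³
The maximum is for material G.

material G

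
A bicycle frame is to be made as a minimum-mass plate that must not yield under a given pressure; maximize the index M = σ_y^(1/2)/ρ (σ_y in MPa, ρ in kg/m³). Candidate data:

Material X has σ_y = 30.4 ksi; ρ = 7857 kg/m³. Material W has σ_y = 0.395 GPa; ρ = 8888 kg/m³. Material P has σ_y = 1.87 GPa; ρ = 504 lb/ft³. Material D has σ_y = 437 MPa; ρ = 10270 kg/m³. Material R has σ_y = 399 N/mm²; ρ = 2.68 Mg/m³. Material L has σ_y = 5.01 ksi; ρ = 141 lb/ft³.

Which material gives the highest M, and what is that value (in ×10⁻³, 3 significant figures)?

material R, M = 7.45×10⁻³

Putting every candidate on a common basis:
  material X: σ_y = 209.6 MPa, ρ = 7857 kg/m³
  material W: σ_y = 395.0 MPa, ρ = 8888 kg/m³
  material P: σ_y = 1870 MPa, ρ = 8073 kg/m³
  material D: σ_y = 437.0 MPa, ρ = 10270 kg/m³
  material R: σ_y = 399.0 MPa, ρ = 2680 kg/m³
  material L: σ_y = 34.54 MPa, ρ = 2259 kg/m³
  material R: M = 7.45×10⁻³
  material P: M = 5.36×10⁻³
  material L: M = 2.60×10⁻³
  material W: M = 2.24×10⁻³
  material D: M = 2.04×10⁻³
  material X: M = 1.84×10⁻³
Material R has the largest M.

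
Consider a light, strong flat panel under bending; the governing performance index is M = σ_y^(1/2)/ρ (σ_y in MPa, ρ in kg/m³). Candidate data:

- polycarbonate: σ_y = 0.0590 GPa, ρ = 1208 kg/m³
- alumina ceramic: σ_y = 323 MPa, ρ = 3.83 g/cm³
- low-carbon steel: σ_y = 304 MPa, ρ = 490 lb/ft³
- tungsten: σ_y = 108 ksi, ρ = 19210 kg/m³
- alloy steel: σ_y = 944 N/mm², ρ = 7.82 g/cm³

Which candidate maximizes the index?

polycarbonate

Normalizing units and computing the index:
  polycarbonate: σ_y = 59.00 MPa, ρ = 1208 kg/m³
  alumina ceramic: σ_y = 323.0 MPa, ρ = 3830 kg/m³
  low-carbon steel: σ_y = 304.0 MPa, ρ = 7849 kg/m³
  tungsten: σ_y = 744.6 MPa, ρ = 19210 kg/m³
  alloy steel: σ_y = 944.0 MPa, ρ = 7820 kg/m³
  polycarbonate: M = 6.36×10⁻³
  alumina ceramic: M = 4.69×10⁻³
  alloy steel: M = 3.93×10⁻³
  low-carbon steel: M = 2.22×10⁻³
  tungsten: M = 1.42×10⁻³
Polycarbonate ranks first.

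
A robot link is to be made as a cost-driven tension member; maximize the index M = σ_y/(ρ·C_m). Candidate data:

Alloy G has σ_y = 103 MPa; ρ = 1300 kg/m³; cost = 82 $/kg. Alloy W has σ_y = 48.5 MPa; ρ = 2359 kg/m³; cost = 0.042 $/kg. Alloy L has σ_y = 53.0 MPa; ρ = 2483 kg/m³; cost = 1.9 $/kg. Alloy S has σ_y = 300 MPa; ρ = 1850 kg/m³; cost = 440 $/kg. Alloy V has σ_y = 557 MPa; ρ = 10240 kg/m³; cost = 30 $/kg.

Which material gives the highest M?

alloy W

Evaluate M for each candidate:
  alloy W: M = 490 kN·m per $
  alloy L: M = 11.2 kN·m per $
  alloy V: M = 1.81 kN·m per $
  alloy G: M = 0.966 kN·m per $
  alloy S: M = 0.369 kN·m per $
Alloy W ranks first.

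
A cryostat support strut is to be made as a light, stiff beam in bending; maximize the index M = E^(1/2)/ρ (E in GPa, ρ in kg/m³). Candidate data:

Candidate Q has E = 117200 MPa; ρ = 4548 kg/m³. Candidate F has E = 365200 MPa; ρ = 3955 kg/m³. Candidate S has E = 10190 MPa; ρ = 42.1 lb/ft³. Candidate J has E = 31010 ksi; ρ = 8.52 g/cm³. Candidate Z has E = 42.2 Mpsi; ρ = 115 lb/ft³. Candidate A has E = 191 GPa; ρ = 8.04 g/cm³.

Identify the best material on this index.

Normalizing units and computing the index:
  candidate Q: E = 117.2 GPa, ρ = 4548 kg/m³
  candidate F: E = 365.2 GPa, ρ = 3955 kg/m³
  candidate S: E = 10.19 GPa, ρ = 674.4 kg/m³
  candidate J: E = 213.8 GPa, ρ = 8520 kg/m³
  candidate Z: E = 291.0 GPa, ρ = 1842 kg/m³
  candidate A: E = 191.0 GPa, ρ = 8040 kg/m³
  candidate Z: M = 9.26×10⁻³
  candidate F: M = 4.83×10⁻³
  candidate S: M = 4.73×10⁻³
  candidate Q: M = 2.38×10⁻³
  candidate A: M = 1.72×10⁻³
  candidate J: M = 1.72×10⁻³
Candidate Z has the largest M.

candidate Z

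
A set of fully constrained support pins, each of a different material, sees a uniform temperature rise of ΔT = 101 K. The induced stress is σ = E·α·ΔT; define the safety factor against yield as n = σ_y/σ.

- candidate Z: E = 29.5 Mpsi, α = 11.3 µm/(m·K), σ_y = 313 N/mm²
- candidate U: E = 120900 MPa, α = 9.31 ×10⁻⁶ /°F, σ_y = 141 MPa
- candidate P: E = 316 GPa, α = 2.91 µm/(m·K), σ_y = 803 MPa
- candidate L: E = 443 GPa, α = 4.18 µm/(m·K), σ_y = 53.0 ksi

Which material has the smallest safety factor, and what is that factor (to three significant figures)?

Converting E to GPa, α to ×10⁻⁶/K, σ_y to MPa, then σ and n for each:
  candidate Z: E = 203.4, α = 11.3, σ_y = 313.0 → σ = 232 MPa, n = 1.35
  candidate U: E = 120.9, α = 16.8, σ_y = 141.0 → σ = 205 MPa, n = 0.689
  candidate P: E = 316.0, α = 2.91, σ_y = 803.0 → σ = 92.9 MPa, n = 8.65
  candidate L: E = 443.0, α = 4.18, σ_y = 365.4 → σ = 187 MPa, n = 1.95
Smallest n: candidate U with n = 0.689.

candidate U, n = 0.689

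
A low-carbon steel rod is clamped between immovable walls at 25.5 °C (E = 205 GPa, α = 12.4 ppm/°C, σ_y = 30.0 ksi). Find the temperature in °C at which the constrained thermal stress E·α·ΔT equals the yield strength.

107 °C

σ_y = 30.0 ksi = 206.8 MPa.
E·α·ΔT = 206.8 MPa ⇒ ΔT = 206.8 / (205.0×10³ × 12.4×10⁻⁶) = 81.37 K.
T = 25.5 + 81.37 = 106.9 °C.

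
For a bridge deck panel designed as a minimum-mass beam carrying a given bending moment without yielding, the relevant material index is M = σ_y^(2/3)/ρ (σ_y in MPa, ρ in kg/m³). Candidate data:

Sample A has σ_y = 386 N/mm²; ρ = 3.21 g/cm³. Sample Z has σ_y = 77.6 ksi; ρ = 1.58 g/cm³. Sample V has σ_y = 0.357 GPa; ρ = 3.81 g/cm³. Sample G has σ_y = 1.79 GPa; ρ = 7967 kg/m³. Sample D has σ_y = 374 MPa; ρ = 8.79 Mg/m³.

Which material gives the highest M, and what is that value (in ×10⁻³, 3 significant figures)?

Convert each candidate to consistent units, then evaluate M:
  sample A: σ_y = 386.0 MPa, ρ = 3210 kg/m³
  sample Z: σ_y = 535.0 MPa, ρ = 1580 kg/m³
  sample V: σ_y = 357.0 MPa, ρ = 3810 kg/m³
  sample G: σ_y = 1790 MPa, ρ = 7967 kg/m³
  sample D: σ_y = 374.0 MPa, ρ = 8790 kg/m³
  sample Z: M = 41.7×10⁻³
  sample G: M = 18.5×10⁻³
  sample A: M = 16.5×10⁻³
  sample V: M = 13.2×10⁻³
  sample D: M = 5.91×10⁻³
The maximum is for sample Z.

sample Z, M = 41.7×10⁻³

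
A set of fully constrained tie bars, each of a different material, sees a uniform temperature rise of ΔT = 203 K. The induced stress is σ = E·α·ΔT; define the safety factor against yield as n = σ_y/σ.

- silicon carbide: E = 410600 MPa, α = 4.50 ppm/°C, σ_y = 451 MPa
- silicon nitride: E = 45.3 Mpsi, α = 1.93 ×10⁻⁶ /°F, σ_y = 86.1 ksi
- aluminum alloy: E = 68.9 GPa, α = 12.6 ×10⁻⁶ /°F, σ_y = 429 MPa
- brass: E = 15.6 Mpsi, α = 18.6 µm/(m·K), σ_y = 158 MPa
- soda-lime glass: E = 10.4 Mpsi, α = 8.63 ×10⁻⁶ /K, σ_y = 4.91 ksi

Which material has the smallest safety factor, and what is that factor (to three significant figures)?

Converting E to GPa, α to ×10⁻⁶/K, σ_y to MPa, then σ and n for each:
  silicon carbide: E = 410.6, α = 4.50, σ_y = 451.0 → σ = 375 MPa, n = 1.20
  silicon nitride: E = 312.3, α = 3.47, σ_y = 593.6 → σ = 220 MPa, n = 2.70
  aluminum alloy: E = 68.90, α = 22.7, σ_y = 429.0 → σ = 317 MPa, n = 1.35
  brass: E = 107.6, α = 18.6, σ_y = 158.0 → σ = 406 MPa, n = 0.389
  soda-lime glass: E = 71.71, α = 8.63, σ_y = 33.85 → σ = 126 MPa, n = 0.269
Soda-lime glass has the lowest safety factor, n = 0.269.

soda-lime glass, n = 0.269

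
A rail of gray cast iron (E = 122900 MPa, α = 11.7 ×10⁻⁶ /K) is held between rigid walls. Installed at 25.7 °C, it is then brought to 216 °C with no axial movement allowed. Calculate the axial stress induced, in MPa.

274 MPa

E = 122900 MPa = 122.9 GPa.
ΔT = 190.3 K. Constrained thermal stress σ = E·α·ΔT = 122.9×10³ MPa × 11.7×10⁻⁶ × 190.3 = 274 MPa (compressive).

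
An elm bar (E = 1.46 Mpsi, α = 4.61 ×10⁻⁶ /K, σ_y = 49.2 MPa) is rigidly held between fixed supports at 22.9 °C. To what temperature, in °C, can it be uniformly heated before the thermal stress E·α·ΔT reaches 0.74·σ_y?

E = 1.46 Mpsi = 10.07 GPa.
E·α·ΔT = 36.41 MPa ⇒ ΔT = 36.41 / (10.07×10³ × 4.61×10⁻⁶) = 784.6 K.
T = 22.9 + 784.6 = 807.5 °C.

807 °C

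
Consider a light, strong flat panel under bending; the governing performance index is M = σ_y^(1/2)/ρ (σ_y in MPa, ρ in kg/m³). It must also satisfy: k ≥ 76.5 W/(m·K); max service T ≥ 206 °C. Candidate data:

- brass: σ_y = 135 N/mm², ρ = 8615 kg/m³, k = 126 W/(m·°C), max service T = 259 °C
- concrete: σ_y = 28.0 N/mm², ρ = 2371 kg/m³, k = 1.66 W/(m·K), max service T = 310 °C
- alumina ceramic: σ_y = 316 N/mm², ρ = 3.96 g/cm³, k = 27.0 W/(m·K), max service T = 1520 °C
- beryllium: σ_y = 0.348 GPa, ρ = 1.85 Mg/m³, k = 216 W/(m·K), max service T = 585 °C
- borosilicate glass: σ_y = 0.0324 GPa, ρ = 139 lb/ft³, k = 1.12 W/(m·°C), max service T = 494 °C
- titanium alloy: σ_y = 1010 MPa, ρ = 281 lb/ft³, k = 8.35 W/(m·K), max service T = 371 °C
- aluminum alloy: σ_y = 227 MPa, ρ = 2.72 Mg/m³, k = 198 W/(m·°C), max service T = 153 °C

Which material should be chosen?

beryllium

Screen on constraints: k ≥ 76.5 W/(m·K); max service T ≥ 206 °C. Survivors: brass, beryllium.
Normalizing units and computing the index:
  brass: σ_y = 135.0 MPa, ρ = 8615 kg/m³
  beryllium: σ_y = 348.0 MPa, ρ = 1850 kg/m³
  beryllium: M = 10.1×10⁻³
  brass: M = 1.35×10⁻³
Beryllium ranks first.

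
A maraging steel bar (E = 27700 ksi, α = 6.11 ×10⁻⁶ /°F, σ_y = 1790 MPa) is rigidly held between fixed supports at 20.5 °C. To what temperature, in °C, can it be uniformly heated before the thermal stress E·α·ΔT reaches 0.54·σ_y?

481 °C

E = 27700 ksi = 191.0 GPa.
α = 6.11×10⁻⁶/°F × 9/5 = 11.0×10⁻⁶/K.
E·α·ΔT = 966.6 MPa ⇒ ΔT = 966.6 / (191.0×10³ × 11.0×10⁻⁶) = 460.2 K.
T = 20.5 + 460.2 = 480.7 °C.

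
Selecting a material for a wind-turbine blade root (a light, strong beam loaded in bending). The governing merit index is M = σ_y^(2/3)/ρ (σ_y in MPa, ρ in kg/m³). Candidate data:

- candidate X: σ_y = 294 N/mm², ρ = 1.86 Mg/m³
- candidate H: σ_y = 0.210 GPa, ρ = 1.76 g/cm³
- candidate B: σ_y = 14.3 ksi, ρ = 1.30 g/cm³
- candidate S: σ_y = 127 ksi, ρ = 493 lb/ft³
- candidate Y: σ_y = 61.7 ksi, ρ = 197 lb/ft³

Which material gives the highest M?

Normalizing units and computing the index:
  candidate X: σ_y = 294.0 MPa, ρ = 1860 kg/m³
  candidate H: σ_y = 210.0 MPa, ρ = 1760 kg/m³
  candidate B: σ_y = 98.60 MPa, ρ = 1300 kg/m³
  candidate S: σ_y = 875.6 MPa, ρ = 7897 kg/m³
  candidate Y: σ_y = 425.4 MPa, ρ = 3156 kg/m³
  candidate X: M = 23.8×10⁻³
  candidate H: M = 20.1×10⁻³
  candidate Y: M = 17.9×10⁻³
  candidate B: M = 16.4×10⁻³
  candidate S: M = 11.6×10⁻³
The maximum is for candidate X.

candidate X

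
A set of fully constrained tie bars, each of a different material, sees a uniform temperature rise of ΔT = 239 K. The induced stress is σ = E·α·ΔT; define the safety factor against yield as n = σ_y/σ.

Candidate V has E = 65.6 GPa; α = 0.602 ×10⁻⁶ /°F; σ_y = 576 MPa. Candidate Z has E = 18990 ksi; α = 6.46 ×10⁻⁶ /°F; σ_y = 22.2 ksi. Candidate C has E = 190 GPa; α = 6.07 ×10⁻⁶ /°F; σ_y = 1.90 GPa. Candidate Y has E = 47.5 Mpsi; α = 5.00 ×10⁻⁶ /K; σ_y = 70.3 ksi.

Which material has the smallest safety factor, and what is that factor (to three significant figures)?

In consistent units (E in GPa, α in ×10⁻⁶/K, σ_y in MPa):
  candidate V: E = 65.60, α = 1.08, σ_y = 576.0 → σ = 17.0 MPa, n = 33.9
  candidate Z: E = 130.9, α = 11.6, σ_y = 153.1 → σ = 364 MPa, n = 0.421
  candidate C: E = 190.0, α = 10.9, σ_y = 1900 → σ = 496 MPa, n = 3.83
  candidate Y: E = 327.5, α = 5.00, σ_y = 484.7 → σ = 391 MPa, n = 1.24
Candidate Z has the lowest safety factor, n = 0.421.

candidate Z, n = 0.421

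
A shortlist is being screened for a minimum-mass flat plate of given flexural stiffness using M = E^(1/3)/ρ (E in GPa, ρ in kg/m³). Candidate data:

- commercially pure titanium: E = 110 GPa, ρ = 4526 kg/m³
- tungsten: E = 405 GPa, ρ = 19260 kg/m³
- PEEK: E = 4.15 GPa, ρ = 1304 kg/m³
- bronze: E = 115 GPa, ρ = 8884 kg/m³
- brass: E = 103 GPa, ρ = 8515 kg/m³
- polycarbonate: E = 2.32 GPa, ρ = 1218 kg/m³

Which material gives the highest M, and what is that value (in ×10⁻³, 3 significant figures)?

Per-candidate index values:
  PEEK: M = 1.23×10⁻³
  polycarbonate: M = 1.09×10⁻³
  commercially pure titanium: M = 1.06×10⁻³
  brass: M = 0.551×10⁻³
  bronze: M = 0.547×10⁻³
  tungsten: M = 0.384×10⁻³
PEEK ranks first.

PEEK, M = 1.23×10⁻³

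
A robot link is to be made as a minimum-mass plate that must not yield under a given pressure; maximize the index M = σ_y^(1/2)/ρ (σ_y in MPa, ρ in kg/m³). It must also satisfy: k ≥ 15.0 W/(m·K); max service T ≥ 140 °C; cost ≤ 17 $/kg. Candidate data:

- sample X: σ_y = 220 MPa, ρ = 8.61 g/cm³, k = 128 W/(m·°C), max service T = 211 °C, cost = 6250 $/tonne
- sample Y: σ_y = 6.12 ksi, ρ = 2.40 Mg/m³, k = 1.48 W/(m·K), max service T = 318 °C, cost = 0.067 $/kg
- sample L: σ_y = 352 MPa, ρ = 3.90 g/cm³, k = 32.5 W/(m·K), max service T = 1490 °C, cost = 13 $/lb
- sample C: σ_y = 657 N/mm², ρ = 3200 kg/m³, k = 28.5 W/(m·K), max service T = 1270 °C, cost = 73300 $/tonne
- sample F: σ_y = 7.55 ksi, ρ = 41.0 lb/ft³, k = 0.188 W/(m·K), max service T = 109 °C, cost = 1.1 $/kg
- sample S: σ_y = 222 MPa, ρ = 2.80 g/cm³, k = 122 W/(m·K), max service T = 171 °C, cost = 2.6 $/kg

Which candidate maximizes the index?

Screen on constraints: k ≥ 15.0 W/(m·K); max service T ≥ 140 °C; cost ≤ 17 $/kg. Survivors: sample X, sample S.
Normalizing units and computing the index:
  sample X: σ_y = 220.0 MPa, ρ = 8610 kg/m³
  sample S: σ_y = 222.0 MPa, ρ = 2800 kg/m³
  sample S: M = 5.32×10⁻³
  sample X: M = 1.72×10⁻³
The maximum is for sample S.

sample S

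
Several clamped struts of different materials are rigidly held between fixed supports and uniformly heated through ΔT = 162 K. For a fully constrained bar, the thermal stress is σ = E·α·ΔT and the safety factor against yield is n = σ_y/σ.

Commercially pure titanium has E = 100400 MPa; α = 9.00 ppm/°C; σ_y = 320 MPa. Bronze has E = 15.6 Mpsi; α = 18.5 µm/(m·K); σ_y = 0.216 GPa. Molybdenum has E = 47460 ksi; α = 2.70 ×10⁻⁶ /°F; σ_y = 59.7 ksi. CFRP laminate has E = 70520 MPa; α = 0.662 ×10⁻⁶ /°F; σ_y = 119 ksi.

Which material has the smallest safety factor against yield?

bronze

Converting E to GPa, α to ×10⁻⁶/K, σ_y to MPa, then σ and n for each:
  commercially pure titanium: E = 100.4, α = 9.00, σ_y = 320.0 → σ = 146 MPa, n = 2.19
  bronze: E = 107.6, α = 18.5, σ_y = 216.0 → σ = 322 MPa, n = 0.670
  molybdenum: E = 327.2, α = 4.86, σ_y = 411.6 → σ = 258 MPa, n = 1.60
  CFRP laminate: E = 70.52, α = 1.19, σ_y = 820.5 → σ = 13.6 MPa, n = 60.3
Smallest n: bronze with n = 0.670.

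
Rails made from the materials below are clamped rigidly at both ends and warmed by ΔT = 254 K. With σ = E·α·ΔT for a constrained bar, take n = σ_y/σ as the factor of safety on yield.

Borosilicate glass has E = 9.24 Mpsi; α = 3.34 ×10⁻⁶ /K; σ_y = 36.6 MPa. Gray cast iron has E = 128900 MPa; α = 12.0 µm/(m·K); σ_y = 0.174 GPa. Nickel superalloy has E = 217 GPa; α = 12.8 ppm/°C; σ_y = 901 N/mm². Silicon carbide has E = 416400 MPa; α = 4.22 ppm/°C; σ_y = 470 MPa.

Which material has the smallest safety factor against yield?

gray cast iron

Converting E to GPa, α to ×10⁻⁶/K, σ_y to MPa, then σ and n for each:
  borosilicate glass: E = 63.71, α = 3.34, σ_y = 36.60 → σ = 54.0 MPa, n = 0.677
  gray cast iron: E = 128.9, α = 12.0, σ_y = 174.0 → σ = 393 MPa, n = 0.443
  nickel superalloy: E = 217.0, α = 12.8, σ_y = 901.0 → σ = 706 MPa, n = 1.28
  silicon carbide: E = 416.4, α = 4.22, σ_y = 470.0 → σ = 446 MPa, n = 1.05
Smallest n: gray cast iron with n = 0.443.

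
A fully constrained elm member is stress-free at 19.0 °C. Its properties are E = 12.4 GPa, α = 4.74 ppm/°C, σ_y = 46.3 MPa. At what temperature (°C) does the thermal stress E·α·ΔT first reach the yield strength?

E·α·ΔT = 46.30 MPa ⇒ ΔT = 46.30 / (12.40×10³ × 4.74×10⁻⁶) = 787.7 K.
T = 19.0 + 787.7 = 806.7 °C.

807 °C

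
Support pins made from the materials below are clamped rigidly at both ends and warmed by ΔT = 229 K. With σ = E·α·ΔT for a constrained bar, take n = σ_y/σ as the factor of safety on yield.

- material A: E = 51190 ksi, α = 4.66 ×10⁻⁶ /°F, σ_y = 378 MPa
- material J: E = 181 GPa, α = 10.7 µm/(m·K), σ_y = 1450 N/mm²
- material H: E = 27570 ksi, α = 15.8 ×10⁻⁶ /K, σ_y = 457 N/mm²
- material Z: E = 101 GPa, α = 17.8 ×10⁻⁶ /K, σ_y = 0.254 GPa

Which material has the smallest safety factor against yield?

material A

In consistent units (E in GPa, α in ×10⁻⁶/K, σ_y in MPa):
  material A: E = 352.9, α = 8.39, σ_y = 378.0 → σ = 678 MPa, n = 0.558
  material J: E = 181.0, α = 10.7, σ_y = 1450 → σ = 444 MPa, n = 3.27
  material H: E = 190.1, α = 15.8, σ_y = 457.0 → σ = 688 MPa, n = 0.664
  material Z: E = 101.0, α = 17.8, σ_y = 254.0 → σ = 412 MPa, n = 0.617
Smallest n: material A with n = 0.558.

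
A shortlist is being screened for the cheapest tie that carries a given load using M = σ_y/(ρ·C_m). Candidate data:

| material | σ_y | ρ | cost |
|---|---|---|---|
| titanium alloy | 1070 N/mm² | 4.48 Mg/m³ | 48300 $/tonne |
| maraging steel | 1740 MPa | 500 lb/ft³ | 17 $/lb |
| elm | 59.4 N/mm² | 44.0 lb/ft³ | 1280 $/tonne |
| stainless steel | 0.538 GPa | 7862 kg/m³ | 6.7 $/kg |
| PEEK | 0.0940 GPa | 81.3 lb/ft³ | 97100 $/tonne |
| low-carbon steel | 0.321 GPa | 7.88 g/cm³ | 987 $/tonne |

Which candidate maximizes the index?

In SI units:
  titanium alloy: σ_y = 1070 MPa, ρ = 4480 kg/m³, cost = 48.30 $/kg
  maraging steel: σ_y = 1740 MPa, ρ = 8009 kg/m³, cost = 37.48 $/kg
  elm: σ_y = 59.40 MPa, ρ = 704.8 kg/m³, cost = 1.280 $/kg
  stainless steel: σ_y = 538.0 MPa, ρ = 7862 kg/m³, cost = 6.700 $/kg
  PEEK: σ_y = 94.00 MPa, ρ = 1302 kg/m³, cost = 97.10 $/kg
  low-carbon steel: σ_y = 321.0 MPa, ρ = 7880 kg/m³, cost = 0.9870 $/kg
  elm: M = 65.8 kN·m per $
  low-carbon steel: M = 41.3 kN·m per $
  stainless steel: M = 10.2 kN·m per $
  maraging steel: M = 5.80 kN·m per $
  titanium alloy: M = 4.94 kN·m per $
  PEEK: M = 0.743 kN·m per $
The maximum is for elm.

elm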